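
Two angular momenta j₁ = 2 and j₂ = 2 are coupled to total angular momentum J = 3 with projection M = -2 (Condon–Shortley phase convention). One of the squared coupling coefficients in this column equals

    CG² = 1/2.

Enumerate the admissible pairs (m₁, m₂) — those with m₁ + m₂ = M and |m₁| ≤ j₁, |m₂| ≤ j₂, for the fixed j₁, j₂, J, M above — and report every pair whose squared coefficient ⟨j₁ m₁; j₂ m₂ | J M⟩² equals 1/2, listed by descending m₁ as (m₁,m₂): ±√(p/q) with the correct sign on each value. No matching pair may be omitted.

Admissible pairs with m₁+m₂ = M = -2: (-2,0), (-1,-1), (0,-2)
  (m₁,m₂)=(0,-2): CG² = 1/2, CG = +√(1/2)   ← matches the target
  (m₁,m₂)=(-1,-1): CG² = 0/1, CG = 0
  (m₁,m₂)=(-2,0): CG² = 1/2, CG = −√(1/2)   ← matches the target
Pairs with CG² = 1/2: (0,-2): +√(1/2); (-2,0): −√(1/2)

(0,-2): +√(1/2); (-2,0): −√(1/2)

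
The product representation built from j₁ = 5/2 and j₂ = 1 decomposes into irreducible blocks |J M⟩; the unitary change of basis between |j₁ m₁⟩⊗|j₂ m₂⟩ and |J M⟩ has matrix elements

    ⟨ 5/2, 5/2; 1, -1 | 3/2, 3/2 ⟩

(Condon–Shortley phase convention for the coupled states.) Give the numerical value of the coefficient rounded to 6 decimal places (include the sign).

+0.816497  (= +√(2/3))

triangle: 2!*3!*0!/6! = 12/720
(j±m)!: 5!*0!*0!*2!*3!*0! = 1440
prefactor² = (2J+1)*Δ*N² = 96
  k=0: +1/(0!*2!*0!*0!*3!*0!) = 1/12
Σ = 1/12  ⇒  CG² = 96*(1/12)² = 2/3
CG = +√(2/3) = +0.816497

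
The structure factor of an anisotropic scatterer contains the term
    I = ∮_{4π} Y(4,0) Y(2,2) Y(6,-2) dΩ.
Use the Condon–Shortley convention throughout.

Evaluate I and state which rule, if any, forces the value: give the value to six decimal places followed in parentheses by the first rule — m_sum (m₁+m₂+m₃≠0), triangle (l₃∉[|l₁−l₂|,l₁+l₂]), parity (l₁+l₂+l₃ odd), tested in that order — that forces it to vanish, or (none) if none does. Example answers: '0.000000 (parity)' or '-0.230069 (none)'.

Checks pass: Σm=0; 12 even; l₃=6∈[2,6].
(2·4+1)(2·2+1)(2·6+1) = 585
Δ: 0! 8! 4! / 13! → 1/6435
sum: t=0:+1/2304 = 1/2304
3j²(4 2 6; 0 0 0) = Δ·Π!·Σ² = 5/143  (sign +1)
sum: t=0:+1/13824 = 1/13824
3j²(4 2 6; 0 2 -2) = Δ·Π!·Σ² = 14/1287  (sign +1)
combine: 4πI² = 585·5/143·14/1287 = 350/1573
take √, sign +1: I = 0.13306527
No selection rule forces the value: the integral is nonzero (none).

0.133065 (none)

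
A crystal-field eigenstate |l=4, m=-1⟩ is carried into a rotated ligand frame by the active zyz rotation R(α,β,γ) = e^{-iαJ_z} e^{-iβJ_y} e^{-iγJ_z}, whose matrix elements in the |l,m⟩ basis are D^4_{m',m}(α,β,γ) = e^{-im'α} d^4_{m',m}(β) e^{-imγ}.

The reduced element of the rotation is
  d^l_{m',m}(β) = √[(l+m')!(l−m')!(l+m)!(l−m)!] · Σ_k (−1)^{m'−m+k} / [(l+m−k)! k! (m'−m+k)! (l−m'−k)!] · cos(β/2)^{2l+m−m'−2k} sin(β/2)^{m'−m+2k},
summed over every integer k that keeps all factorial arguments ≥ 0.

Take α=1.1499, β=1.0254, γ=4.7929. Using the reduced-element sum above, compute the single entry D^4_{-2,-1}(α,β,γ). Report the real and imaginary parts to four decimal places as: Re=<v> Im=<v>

Re=-0.1368 Im=-0.1435

Split into d^4_{-2,-1}(β=1.0254) × two z-phases.
With c≡cos(β/2)=0.871423 and s≡sin(β/2)=0.490532, N=[2·720·6·120]^{1/2}=1018.233765
Admissible k: 1..3 (factorial args all ≥0)
  k=1: (−1)^0·1018.2338/(240)·0.8714^7·0.4905^1 = +0.794159
  k=2: (−1)^1·1018.2338/(48)·0.8714^5·0.4905^3 = -1.258212
  k=3: (−1)^2·1018.2338/(72)·0.8714^3·0.4905^5 = +0.265790
d^4_{-2,-1}(1.0254) = +0.794159 -1.258212 +0.265790 = -0.198263
Phases: e^{-i·(-2)·1.1499}=-0.666127+0.745838i, e^{-i·(-1)·4.7929}=+0.080424-0.996761i ⇒ D=-0.136771-0.143533i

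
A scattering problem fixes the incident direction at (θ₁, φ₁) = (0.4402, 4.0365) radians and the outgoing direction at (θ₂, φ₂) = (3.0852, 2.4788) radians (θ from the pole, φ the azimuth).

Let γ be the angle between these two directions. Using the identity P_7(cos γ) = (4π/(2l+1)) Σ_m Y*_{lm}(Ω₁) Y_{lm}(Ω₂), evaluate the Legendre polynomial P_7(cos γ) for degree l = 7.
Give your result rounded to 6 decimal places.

0.357576

Term-by-term m-sum for l=7 (normalisation 4π/15 = 0.837758):
  m=-7: Y*=-0.00128 + 0.00002j  Y=0.00000 + 0.00000j  product -0.00000 - 0.00000j
  m=-6: Y*=0.00619 - 0.00802j  Y=0.00000 + 0.00000j  product 0.00000 - 0.00000j
  m=-5: Y*=0.01171 + 0.04829j  Y=0.00000 + 0.00000j  product 0.00000 + 0.00000j
  m=-4: Y*=-0.15143 - 0.07093j  Y=0.00006 - 0.00003j  product -0.00001 + 0.00000j
  m=-3: Y*=0.34391 - 0.16905j  Y=0.00064 - 0.00144j  product -0.00002 - 0.00060j
  m=-2: Y*=-0.11591 + 0.52074j  Y=-0.00572 - 0.02284j  product 0.01256 - 0.00033j
  m=-1: Y*=-0.15499 - 0.19329j  Y=-0.17775 - 0.13875j  product 0.00073 + 0.05586j
  m=+0: Y*=-0.38329 + 0.00000j  Y=-1.04444 + 0.00000j  product 0.40032 + 0.00000j
  m=+1: Y*=0.15499 - 0.19329j  Y=0.17775 - 0.13875j  product 0.00073 - 0.05586j
  m=+2: Y*=-0.11591 - 0.52074j  Y=-0.00572 + 0.02284j  product 0.01256 + 0.00033j
  m=+3: Y*=-0.34391 - 0.16905j  Y=-0.00064 - 0.00144j  product -0.00002 + 0.00060j
  m=+4: Y*=-0.15143 + 0.07093j  Y=0.00006 + 0.00003j  product -0.00001 - 0.00000j
  m=+5: Y*=-0.01171 + 0.04829j  Y=-0.00000 + 0.00000j  product 0.00000 - 0.00000j
  m=+6: Y*=0.00619 + 0.00802j  Y=0.00000 - 0.00000j  product 0.00000 + 0.00000j
  m=+7: Y*=0.00128 + 0.00002j  Y=-0.00000 + 0.00000j  product -0.00000 + 0.00000j
Σ over m = 0.42682 - 0.00000j; ×(4π/15) → 0.35758 - 0.00000j. Real part: 0.357576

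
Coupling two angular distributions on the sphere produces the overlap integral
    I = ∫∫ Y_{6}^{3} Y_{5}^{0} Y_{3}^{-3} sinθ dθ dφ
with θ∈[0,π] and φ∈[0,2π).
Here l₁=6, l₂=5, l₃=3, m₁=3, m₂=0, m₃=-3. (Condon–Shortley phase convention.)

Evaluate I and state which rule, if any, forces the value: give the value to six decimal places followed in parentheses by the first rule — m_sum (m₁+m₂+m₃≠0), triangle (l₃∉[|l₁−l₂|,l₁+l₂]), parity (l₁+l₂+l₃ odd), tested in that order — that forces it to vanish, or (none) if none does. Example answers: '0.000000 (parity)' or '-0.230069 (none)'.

0.190675 (none)

m-sum 0 ✓  L=14 even ✓  1≤3≤11 ✓
Π(2lᵢ+1) = 13×11×7 = 1001
triangle coeff Δ(6,5,3) = 1/675675
Σ_t [3,5]: t=3:−1/8640 t=4:+1/2304 t=5:−1/8640 = 7/34560
(3j)²=7/429 [(6 5 3; 0 0 0)], sign=-1
Σ_t [3,3]: t=3:−1/34560 = -1/34560
(3j)²=4/143 [(6 5 3; 3 0 -3)], sign=-1
⇒ 4πI² = 196/429
I = (+1)√(196/429/(4π)) = 0.19067531
No selection rule forces the value: the integral is nonzero (none).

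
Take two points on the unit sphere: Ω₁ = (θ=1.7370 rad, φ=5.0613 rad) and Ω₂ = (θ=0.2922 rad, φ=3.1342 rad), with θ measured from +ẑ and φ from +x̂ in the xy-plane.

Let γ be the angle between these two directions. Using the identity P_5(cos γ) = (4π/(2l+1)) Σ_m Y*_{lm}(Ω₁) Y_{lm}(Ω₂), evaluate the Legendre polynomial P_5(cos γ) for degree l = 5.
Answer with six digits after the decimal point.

-0.342338

Expand P_5 via completeness: Σ_{m} conj(Y_{5,m}) at Ω₁ times Y_{5,m} at Ω₂ —
  term(m=-5) = -0.00039 - 0.00008j   from Y*(Ω₁)=0.42650 + 0.07486j, Y(Ω₂)=-0.00092 - 0.00003j
  term(m=-4) = -0.00032 - 0.00220j   from Y*(Ω₁)=-0.04003 - 0.22619j, Y(Ω₂)=0.00967 + 0.00029j
  term(m=-3) = -0.01315 + 0.00722j   from Y*(Ω₁)=0.21653 - 0.12515j, Y(Ω₂)=-0.05996 - 0.00133j
  term(m=-2) = -0.04466 - 0.03859j   from Y*(Ω₁)=-0.19180 - 0.16084j, Y(Ω₂)=0.23579 + 0.00349j
  term(m=-1) = -0.03743 + 0.10057j   from Y*(Ω₁)=0.06831 - 0.18776j, Y(Ω₂)=-0.53705 - 0.00397j
  term(m=+0) = -0.10775 + 0.00000j   from Y*(Ω₁)=-0.25407 + 0.00000j, Y(Ω₂)=0.42412 + 0.00000j
  term(m=+1) = -0.03743 - 0.10057j   from Y*(Ω₁)=-0.06831 - 0.18776j, Y(Ω₂)=0.53705 - 0.00397j
  term(m=+2) = -0.04466 + 0.03859j   from Y*(Ω₁)=-0.19180 + 0.16084j, Y(Ω₂)=0.23579 - 0.00349j
  term(m=+3) = -0.01315 - 0.00722j   from Y*(Ω₁)=-0.21653 - 0.12515j, Y(Ω₂)=0.05996 - 0.00133j
  term(m=+4) = -0.00032 + 0.00220j   from Y*(Ω₁)=-0.04003 + 0.22619j, Y(Ω₂)=0.00967 - 0.00029j
  term(m=+5) = -0.00039 + 0.00008j   from Y*(Ω₁)=-0.42650 + 0.07486j, Y(Ω₂)=0.00092 - 0.00003j
Total Σ_m = -0.29967 + 0.00000j. Multiply by 1.142397: -0.34234 + 0.00000j. P_5(cos γ) = -0.342338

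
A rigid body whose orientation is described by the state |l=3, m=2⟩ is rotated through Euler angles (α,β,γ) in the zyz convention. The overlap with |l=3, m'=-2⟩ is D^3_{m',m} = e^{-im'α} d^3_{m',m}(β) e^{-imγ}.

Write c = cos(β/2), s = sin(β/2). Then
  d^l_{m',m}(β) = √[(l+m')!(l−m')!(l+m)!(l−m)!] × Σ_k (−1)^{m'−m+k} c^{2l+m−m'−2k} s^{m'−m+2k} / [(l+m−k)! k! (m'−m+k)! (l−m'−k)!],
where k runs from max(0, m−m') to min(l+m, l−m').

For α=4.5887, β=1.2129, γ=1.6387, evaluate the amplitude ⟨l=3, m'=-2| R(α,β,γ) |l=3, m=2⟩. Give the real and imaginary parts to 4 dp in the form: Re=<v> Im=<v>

D^3_{-2,2}(4.5887,1.2129,1.6387) = e^{-i·-2·4.5887}·d^3_{-2,2}(1.2129)·e^{-i·2·1.6387}. Compute d first:
With c≡cos(β/2)=0.821677 and s≡sin(β/2)=0.569954, N=[1·120·120·1]^{1/2}=120.000000
Admissible k: 4..5 (factorial args all ≥0)
  k=4: (−1)^0·120.0000/(24)·0.8217^2·0.5700^4 = +0.356231
  k=5: (−1)^1·120.0000/(120)·0.8217^0·0.5700^6 = -0.034280
d^3_{-2,2}(1.2129) = +0.356231 -0.034280 = +0.321951
Phases: e^{-i·(-2)·4.5887}=-0.969558+0.244863i, e^{-i·(2)·1.6387}=-0.990792+0.135390i ⇒ D=+0.298602-0.120370i

Re=0.2986 Im=-0.1204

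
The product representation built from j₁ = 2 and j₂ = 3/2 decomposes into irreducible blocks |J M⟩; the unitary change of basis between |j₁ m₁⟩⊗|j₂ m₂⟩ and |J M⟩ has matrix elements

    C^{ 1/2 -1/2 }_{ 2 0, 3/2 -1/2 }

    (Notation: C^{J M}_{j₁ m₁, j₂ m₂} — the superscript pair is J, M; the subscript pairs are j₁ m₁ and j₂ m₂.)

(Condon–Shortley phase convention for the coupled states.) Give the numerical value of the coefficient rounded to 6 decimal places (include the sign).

−√(1/5) = -0.447214

triangle: 3!*1!*0!/5! = 6/120
(j±m)!: 2!*2!*1!*2!*0!*1! = 8
prefactor² = (2J+1)*Δ*N² = 4/5
  k=1: −1/(1!*2!*1!*0!*0!*0!) = -1/2
Σ = -1/2  ⇒  CG² = 4/5*(-1/2)² = 1/5
CG = −√(1/5) = -0.447214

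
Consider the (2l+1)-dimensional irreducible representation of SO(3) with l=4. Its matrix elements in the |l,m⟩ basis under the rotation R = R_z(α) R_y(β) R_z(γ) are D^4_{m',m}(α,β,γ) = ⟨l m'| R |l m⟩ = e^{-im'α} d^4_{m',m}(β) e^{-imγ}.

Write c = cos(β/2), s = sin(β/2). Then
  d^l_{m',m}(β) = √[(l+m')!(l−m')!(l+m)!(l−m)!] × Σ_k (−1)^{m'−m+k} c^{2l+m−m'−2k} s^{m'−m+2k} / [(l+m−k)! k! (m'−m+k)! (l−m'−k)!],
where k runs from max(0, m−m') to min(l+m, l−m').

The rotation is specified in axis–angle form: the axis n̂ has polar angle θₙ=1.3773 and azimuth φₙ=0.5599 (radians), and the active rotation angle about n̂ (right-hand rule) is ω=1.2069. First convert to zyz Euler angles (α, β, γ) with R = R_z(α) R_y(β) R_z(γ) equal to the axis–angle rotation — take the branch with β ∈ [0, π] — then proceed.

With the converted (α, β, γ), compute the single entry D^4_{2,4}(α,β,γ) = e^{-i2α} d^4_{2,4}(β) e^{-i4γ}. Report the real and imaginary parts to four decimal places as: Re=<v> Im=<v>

Axis–angle → zyz. n̂ = (sinθₙcosφₙ, sinθₙsinφₙ, cosθₙ) = (+0.831496, +0.521190, +0.192291), ω = 1.2069.
R = I cosω + sinω [n̂]ₓ + (1−cosω) n̂n̂ᵀ gives
  R = [+0.801227, +0.099425, +0.590043; +0.458823, +0.530876, -0.712497; -0.384079, +0.841597, +0.379734]
β = atan2(√(R₁₃²+R₂₃²), R₃₃) = 1.181288; α = atan2(R₂₃, R₁₃) mod 2π = 5.404051; γ = atan2(R₃₂, −R₃₁) mod 2π = 1.142658
Split into d^4_{2,4}(β=1.1813) × two z-phases.
Half-angle: c=0.830582, s=0.556896. N=√(720·2·40320·1)=7619.763776
The bounds max(0,m−m')=2 and min(l+m,l−m')=2 give 1 term
  k=2: (−1)^0·7619.7638/(1440)·0.8306^6·0.5569^2 = +0.538794
d^4_{2,4}(1.1813) = +0.538794
Phases: e^{-i·(2)·5.4041}=-0.186376+0.982478i, e^{-i·(4)·1.1427}=-0.141282+0.989969i ⇒ D=-0.509857-0.174200i

Re=-0.5099 Im=-0.1742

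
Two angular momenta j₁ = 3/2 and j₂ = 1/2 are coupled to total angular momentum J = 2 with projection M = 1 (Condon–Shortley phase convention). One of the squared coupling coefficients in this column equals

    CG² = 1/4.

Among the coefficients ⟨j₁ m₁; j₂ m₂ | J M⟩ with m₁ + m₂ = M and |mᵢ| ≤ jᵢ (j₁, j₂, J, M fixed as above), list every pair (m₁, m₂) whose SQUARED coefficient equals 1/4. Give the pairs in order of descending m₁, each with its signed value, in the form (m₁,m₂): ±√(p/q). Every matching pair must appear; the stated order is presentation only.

(3/2,-1/2): +√(1/4)

Admissible pairs with m₁+m₂ = M = 1: (1/2,1/2), (3/2,-1/2)
  (m₁,m₂)=(3/2,-1/2): CG² = 1/4, CG = +√(1/4)   ← matches the target
  (m₁,m₂)=(1/2,1/2): CG² = 3/4, CG = +√(3/4)
Pairs with CG² = 1/4: (3/2,-1/2): +√(1/4)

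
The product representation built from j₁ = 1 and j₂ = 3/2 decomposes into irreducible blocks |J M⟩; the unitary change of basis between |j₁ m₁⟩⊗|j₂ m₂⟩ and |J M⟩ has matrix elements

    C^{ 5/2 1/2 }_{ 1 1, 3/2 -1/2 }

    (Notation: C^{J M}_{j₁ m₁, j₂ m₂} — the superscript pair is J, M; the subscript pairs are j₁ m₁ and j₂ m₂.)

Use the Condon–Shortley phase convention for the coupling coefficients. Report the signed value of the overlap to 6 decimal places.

+√(3/10) = +0.547723

√[6·0!2!3!/6! · 2!0!1!2!3!2!] = √(24/5)
  +(−1)^0/∏(0,0,0,1,2,2)! = 1/4  (running 1/4)
⟨..|..⟩ = √(24/5)·(1/4) = +0.547723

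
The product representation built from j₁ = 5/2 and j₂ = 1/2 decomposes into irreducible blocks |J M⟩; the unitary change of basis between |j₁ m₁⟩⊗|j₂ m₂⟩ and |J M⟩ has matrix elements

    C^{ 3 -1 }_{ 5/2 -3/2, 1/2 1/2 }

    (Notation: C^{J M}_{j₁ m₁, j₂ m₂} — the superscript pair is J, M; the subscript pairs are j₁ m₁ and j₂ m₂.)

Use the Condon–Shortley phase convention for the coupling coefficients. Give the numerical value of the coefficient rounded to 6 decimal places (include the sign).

j₁+j₂−J=0  J+j₁−j₂=5  J−j₁+j₂=1  j₁+j₂+J+1=7
(j₁±m₁, j₂±m₂, J±M) = (1,4,1,0,2,4)
P² = 192
sum k=0..0:
  [0] +1/24 = 1/24
S = 1/24
C² = P²·S² = 1/3 ; C = +0.577350

+√(1/3) ≈ +0.577350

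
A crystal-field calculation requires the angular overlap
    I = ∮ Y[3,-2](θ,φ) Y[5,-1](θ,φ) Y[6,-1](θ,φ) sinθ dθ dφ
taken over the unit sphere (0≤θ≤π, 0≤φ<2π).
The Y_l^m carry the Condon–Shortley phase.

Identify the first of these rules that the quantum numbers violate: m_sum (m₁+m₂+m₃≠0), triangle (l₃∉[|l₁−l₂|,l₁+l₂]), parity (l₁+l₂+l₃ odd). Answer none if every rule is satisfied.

m_sum

azimuthal sum: -2 − 1 − 1 = -4  ✗
2 ≤ 6 ≤ 8 (triangle on l)
L = 3 + 5 + 6 = 14 (even)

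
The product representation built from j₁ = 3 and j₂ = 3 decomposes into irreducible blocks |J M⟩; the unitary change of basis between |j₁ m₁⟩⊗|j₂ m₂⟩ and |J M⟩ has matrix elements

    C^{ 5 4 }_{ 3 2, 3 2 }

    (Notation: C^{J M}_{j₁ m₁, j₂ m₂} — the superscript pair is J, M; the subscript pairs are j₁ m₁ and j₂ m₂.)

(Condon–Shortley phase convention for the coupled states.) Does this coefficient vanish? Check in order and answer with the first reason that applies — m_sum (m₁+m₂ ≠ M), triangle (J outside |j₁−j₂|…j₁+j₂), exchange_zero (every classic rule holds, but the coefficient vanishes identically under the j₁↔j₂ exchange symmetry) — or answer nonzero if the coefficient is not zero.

m-sum: m₁+m₂ = 2+2 = 4, M = 4  ✓
triangle: |j₁−j₂| = 0 ≤ J = 5 ≤ j₁+j₂ = 6  ✓
exchange: j₁=j₂ and m₁=m₂, and (−1)^(j₁+j₂−J) = (−1)^1 = −1 forces ⟨j₁m₁;j₂m₂|JM⟩ = −⟨j₂m₂;j₁m₁|JM⟩ = −⟨j₁m₁;j₂m₂|JM⟩ ⇒ the coefficient vanishes identically
Racah sum check: Σ_k collapses to 0 ⇒ CG = 0

exchange_zero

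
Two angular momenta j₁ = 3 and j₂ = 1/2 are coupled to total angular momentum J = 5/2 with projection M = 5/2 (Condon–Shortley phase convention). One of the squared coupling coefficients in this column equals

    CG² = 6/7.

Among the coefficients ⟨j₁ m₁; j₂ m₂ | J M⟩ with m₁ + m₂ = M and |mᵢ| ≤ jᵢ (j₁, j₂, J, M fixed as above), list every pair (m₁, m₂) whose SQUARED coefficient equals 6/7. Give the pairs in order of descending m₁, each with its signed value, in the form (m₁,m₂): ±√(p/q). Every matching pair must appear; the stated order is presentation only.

(3,-1/2): +√(6/7)

Admissible pairs with m₁+m₂ = M = 5/2: (2,1/2), (3,-1/2)
  (m₁,m₂)=(3,-1/2): CG² = 6/7, CG = +√(6/7)   ← matches the target
  (m₁,m₂)=(2,1/2): CG² = 1/7, CG = −√(1/7)
Pairs with CG² = 6/7: (3,-1/2): +√(6/7)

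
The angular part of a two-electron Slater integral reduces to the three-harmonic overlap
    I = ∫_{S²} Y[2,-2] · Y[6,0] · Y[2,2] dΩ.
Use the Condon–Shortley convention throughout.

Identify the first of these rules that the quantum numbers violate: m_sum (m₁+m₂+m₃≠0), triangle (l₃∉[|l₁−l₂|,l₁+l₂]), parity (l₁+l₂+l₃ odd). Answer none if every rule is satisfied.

Σmᵢ = 0  ✓
l₃∈[|l₁−l₂|,l₁+l₂]=[4,8] required, l₃=2 fails  ✗
Σlᵢ = 10 ⇒ even

triangle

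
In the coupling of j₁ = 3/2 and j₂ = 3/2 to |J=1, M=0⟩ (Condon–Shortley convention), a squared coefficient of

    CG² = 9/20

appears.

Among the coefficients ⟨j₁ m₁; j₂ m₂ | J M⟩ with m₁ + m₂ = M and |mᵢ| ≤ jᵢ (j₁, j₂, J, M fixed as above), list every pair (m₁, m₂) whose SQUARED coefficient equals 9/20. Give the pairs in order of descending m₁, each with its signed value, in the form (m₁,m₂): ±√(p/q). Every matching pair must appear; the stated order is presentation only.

Admissible pairs with m₁+m₂ = M = 0: (-3/2,3/2), (-1/2,1/2), (1/2,-1/2), (3/2,-3/2)
  (m₁,m₂)=(3/2,-3/2): CG² = 9/20, CG = +√(9/20)   ← matches the target
  (m₁,m₂)=(1/2,-1/2): CG² = 1/20, CG = −√(1/20)
  (m₁,m₂)=(-1/2,1/2): CG² = 1/20, CG = −√(1/20)
  (m₁,m₂)=(-3/2,3/2): CG² = 9/20, CG = +√(9/20)   ← matches the target
Pairs with CG² = 9/20: (3/2,-3/2): +√(9/20); (-3/2,3/2): +√(9/20)

(3/2,-3/2): +√(9/20); (-3/2,3/2): +√(9/20)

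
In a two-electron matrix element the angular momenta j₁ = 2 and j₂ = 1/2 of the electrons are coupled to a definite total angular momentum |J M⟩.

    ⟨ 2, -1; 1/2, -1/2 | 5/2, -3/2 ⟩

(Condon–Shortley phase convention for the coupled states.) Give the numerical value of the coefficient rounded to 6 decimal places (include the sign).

+√(4/5) = +0.894427

j₁+j₂−J=0  J+j₁−j₂=4  J−j₁+j₂=1  j₁+j₂+J+1=6
(j₁±m₁, j₂±m₂, J±M) = (1,3,0,1,1,4)
P² = 144/5
sum k=0..0:
  [0] +1/6 = 1/6
S = 1/6
C² = P²·S² = 4/5 ; C = +0.894427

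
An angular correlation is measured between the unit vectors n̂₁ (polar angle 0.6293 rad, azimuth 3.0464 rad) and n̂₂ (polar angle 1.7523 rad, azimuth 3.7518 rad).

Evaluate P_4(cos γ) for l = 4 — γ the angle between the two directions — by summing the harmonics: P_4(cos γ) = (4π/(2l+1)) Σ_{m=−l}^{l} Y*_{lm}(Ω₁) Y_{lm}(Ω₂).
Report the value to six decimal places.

0.082099

Expand P_4 via completeness: Σ_{m} conj(Y_{4,m}) at Ω₁ times Y_{4,m} at Ω₂ —
  m=-4: Y*=(0.049305, -0.019737)  Y=(-0.316566, -0.267054)  product (-0.020879, -0.006919)
  m=-3: Y*=(-0.197969, 0.058124)  Y=(-0.055232, -0.207769)  product (0.023011, 0.037922)
  m=-2: Y*=(0.406814, -0.078401)  Y=(-0.085749, 0.234632)  product (-0.016488, 0.102174)
  m=-1: Y*=(-0.352947, 0.033700)  Y=(-0.190805, 0.133416)  product (0.062848, -0.053519)
  m=+0: Y*=(-0.175249, -0.000000)  Y=(0.217882, 0.000000)  product (-0.038184, -0.000000)
  m=+1: Y*=(0.352947, 0.033700)  Y=(0.190805, 0.133416)  product (0.062848, 0.053519)
  m=+2: Y*=(0.406814, 0.078401)  Y=(-0.085749, -0.234632)  product (-0.016488, -0.102174)
  m=+3: Y*=(0.197969, 0.058124)  Y=(0.055232, -0.207769)  product (0.023011, -0.037922)
  m=+4: Y*=(0.049305, 0.019737)  Y=(-0.316566, 0.267054)  product (-0.020879, 0.006919)
Total Σ_m = (0.058799, 0.000000). Multiply by 1.396263: (0.082099, 0.000000). P_4(cos γ) = 0.082099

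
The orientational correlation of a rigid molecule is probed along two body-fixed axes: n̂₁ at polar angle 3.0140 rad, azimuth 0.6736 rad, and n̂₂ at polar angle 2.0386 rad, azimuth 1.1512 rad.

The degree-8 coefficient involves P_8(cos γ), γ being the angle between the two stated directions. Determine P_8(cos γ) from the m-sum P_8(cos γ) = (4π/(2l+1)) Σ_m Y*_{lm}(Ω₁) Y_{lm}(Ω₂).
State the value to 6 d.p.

0.067615

Addition theorem: P_8(cos γ) = (4π/17) Σ_m Y*_{lm}(Ω₁) Y_{lm}(Ω₂), m = −8…8:
  m=-8: Y*=+0.000000-0.000000i  Y=-0.202833-0.044332i  product -0.000000+0.000000i
  m=-7: Y*=-0.000000+0.000001i  Y=+0.085171+0.410830i  product -0.000000+0.000000i
  m=-6: Y*=-0.000014-0.000017i  Y=+0.316639-0.227976i  product -0.000008-0.000002i
  m=-5: Y*=+0.000308+0.000071i  Y=-0.008981-0.005228i  product -0.000002-0.000002i
  m=-4: Y*=-0.003065+0.001470i  Y=+0.036872-0.341388i  product +0.000389+0.001101i
  m=-3: Y*=+0.011777-0.024380i  Y=-0.179720+0.057967i  product -0.000703+0.005064i
  m=-2: Y*=+0.033844+0.148830i  Y=-0.171649-0.191186i  product +0.022645-0.032017i
  m=-1: Y*=-0.424012-0.338417i  Y=-0.099983+0.224132i  product +0.118244-0.061199i
  m=+0: Y*=+0.846234-0.000000i  Y=-0.224117+0.000000i  product -0.189655+0.000000i
  m=+1: Y*=+0.424012-0.338417i  Y=+0.099983+0.224132i  product +0.118244+0.061199i
  m=+2: Y*=+0.033844-0.148830i  Y=-0.171649+0.191186i  product +0.022645+0.032017i
  m=+3: Y*=-0.011777-0.024380i  Y=+0.179720+0.057967i  product -0.000703-0.005064i
  m=+4: Y*=-0.003065-0.001470i  Y=+0.036872+0.341388i  product +0.000389-0.001101i
  m=+5: Y*=-0.000308+0.000071i  Y=+0.008981-0.005228i  product -0.000002+0.000002i
  m=+6: Y*=-0.000014+0.000017i  Y=+0.316639+0.227976i  product -0.000008+0.000002i
  m=+7: Y*=+0.000000+0.000001i  Y=-0.085171+0.410830i  product -0.000000-0.000000i
  m=+8: Y*=+0.000000+0.000000i  Y=-0.202833+0.044332i  product -0.000000-0.000000i
Accumulated sum +0.091471-0.000000i; after 4π/(2l+1) scaling, +0.067615-0.000000i ⇒ P_8 = 0.067615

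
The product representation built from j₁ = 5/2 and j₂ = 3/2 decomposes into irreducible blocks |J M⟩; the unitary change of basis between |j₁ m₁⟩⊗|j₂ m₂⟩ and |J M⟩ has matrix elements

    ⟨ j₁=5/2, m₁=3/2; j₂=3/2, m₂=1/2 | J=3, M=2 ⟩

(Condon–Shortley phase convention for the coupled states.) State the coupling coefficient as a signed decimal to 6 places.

+√(1/12) ≈ +0.288675

triangle: 1!·4!·2!/8! = 48/40320
(j±m)!: 4!·1!·2!·1!·5!·1! = 5760
prefactor² = (2J+1)·Δ·N² = 48
  k=0: +1/(0!·1!·1!·2!·3!·0!) = 1/12
  k=1: −1/(1!·0!·0!·1!·4!·1!) = -1/24
Σ = 1/24  ⇒  CG² = 48·(1/24)² = 1/12
CG = +√(1/12) = +0.288675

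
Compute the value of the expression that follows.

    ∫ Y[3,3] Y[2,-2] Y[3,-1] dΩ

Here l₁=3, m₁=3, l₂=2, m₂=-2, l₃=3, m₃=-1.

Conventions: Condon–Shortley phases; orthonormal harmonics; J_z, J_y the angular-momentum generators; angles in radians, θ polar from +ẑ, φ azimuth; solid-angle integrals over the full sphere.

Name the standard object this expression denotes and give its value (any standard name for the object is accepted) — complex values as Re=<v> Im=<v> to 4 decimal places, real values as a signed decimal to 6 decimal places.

Gaunt coefficient, +0.132981

This is a Gaunt coefficient — the integral of a triple product of spherical harmonics over the sphere.
m-sum 0 ✓  L=8 even ✓  1≤3≤5 ✓
Π(2lᵢ+1) = 7×5×7 = 245
triangle coeff Δ(3,2,3) = 1/3780
Σ_t [0,2]: t=0:+1/24 t=1:−1/4 t=2:+1/24 = -1/6
(3j)²=4/105 [(3 2 3; 0 0 0)], sign=+1
Σ_t [0,0]: t=0:+1/96 = 1/96
(3j)²=1/42 [(3 2 3; 3 -2 -1)], sign=+1
⇒ 4πI² = 2/9
I = (+1)√(2/9/(4π)) = 0.13298076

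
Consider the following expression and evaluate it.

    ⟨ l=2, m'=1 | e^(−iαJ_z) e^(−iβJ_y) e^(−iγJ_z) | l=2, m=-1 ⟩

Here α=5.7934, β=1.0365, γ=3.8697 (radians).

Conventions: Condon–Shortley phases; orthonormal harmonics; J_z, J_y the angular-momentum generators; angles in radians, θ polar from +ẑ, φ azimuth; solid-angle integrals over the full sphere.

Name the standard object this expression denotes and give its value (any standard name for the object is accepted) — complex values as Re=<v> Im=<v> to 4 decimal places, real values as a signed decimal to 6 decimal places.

Wigner D-matrix element, Re=-0.1712 Im=-0.4648

This is a Wigner D-matrix element — the rotation-matrix element ⟨l m'| R(α,β,γ) |l m⟩ in the angular-momentum basis.
D^2_{1,-1}(5.7934,1.0365,3.8697) = e^{-i·1·5.7934}·d^2_{1,-1}(1.0365)·e^{-i·-1·3.8697}. Compute d first:
With c≡cos(β/2)=0.868687 and s≡sin(β/2)=0.495361, N=[6·1·1·6]^{1/2}=6.000000
k∈{0,1} keeps every argument non-negative
  k=0: (−1)^2·6.0000/(2)·0.8687^2·0.4954^2 = +0.555509
  k=1: (−1)^3·6.0000/(6)·0.8687^0·0.4954^4 = -0.060212
d^2_{1,-1}(1.0365) = +0.555509 -0.060212 = +0.495297
Attach z-rotation phases: D = e^{-i(1)(5.7934)}·(+0.495297)·e^{-i(-1)(3.8697)} = -0.171186-0.464773i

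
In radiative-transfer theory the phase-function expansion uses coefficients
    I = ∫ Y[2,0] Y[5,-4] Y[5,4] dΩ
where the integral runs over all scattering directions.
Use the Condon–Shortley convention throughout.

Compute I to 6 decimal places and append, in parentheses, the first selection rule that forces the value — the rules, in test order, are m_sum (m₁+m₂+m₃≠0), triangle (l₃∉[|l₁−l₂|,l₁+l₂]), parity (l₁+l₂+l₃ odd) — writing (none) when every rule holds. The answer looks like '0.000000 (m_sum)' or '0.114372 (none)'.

Rules hold: Σm=0, L=12 even, 3≤5≤7.
N = 5·11·11 = 605
Δ = 2!·2!·8!/13! = 1/38610
Racah Σ t=0..2: t=0:+1/2880 t=1:−1/576 t=2:+1/2880 = -1/960
⇒ 3j(2 5 5; 0 0 0)² = 10/429, sgn +1
Racah Σ t=0..1: t=0:+1/20160 t=1:−1/40320 = 1/40320
⇒ 3j(2 5 5; 0 -4 4)² = 6/715, sgn -1
4πI² = N·(3j₀)²·(3jₘ)² = 20/169
I = -1·√(0.118343/4π) = -0.09704356
No selection rule forces the value: the integral is nonzero (none).

-0.097044 (none)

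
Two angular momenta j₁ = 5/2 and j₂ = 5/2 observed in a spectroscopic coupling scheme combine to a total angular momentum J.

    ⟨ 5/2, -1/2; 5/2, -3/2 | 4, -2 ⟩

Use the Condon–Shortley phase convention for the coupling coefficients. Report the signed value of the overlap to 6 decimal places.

√[9·1!4!4!/10! · 2!3!1!4!2!6!] = √(20736/35)
  +(−1)^0/∏(0,1,3,1,1,3)! = 1/36  (running 1/36)
  +(−1)^1/∏(1,0,2,0,2,4)! = -1/96  (running 5/288)
⟨..|..⟩ = √(20736/35)·(5/288) = +0.422577

+0.422577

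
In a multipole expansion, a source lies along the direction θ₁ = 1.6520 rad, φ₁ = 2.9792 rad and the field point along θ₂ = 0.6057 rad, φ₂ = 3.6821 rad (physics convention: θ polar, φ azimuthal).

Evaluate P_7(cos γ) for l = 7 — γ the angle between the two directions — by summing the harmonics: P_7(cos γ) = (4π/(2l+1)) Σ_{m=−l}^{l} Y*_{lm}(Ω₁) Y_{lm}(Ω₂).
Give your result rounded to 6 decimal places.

-0.095635

Expand P_7 via completeness: Σ_{m} conj(Y_{7,m}) at Ω₁ times Y_{7,m} at Ω₂ —
  [-7]  conj(Y_{7,-7})(Ω₁) = -0.205487+0.443310i ; Y_{7,-7}(Ω₂) = +0.007766-0.005806i ; Δ = +0.000978+0.004636i
  [-6]  conj(Y_{7,-6})(Ω₁) = -0.083574+0.123098i ; Y_{7,-6}(Ω₂) = -0.052117+0.005306i ; Δ = +0.003702-0.006859i
  [-5]  conj(Y_{7,-5})(Ω₁) = +0.227100-0.239498i ; Y_{7,-5}(Ω₂) = +0.154694+0.072649i ; Δ = +0.052530-0.020550i
  [-4]  conj(Y_{7,-4})(Ω₁) = +0.136344-0.103557i ; Y_{7,-4}(Ω₂) = -0.204437-0.304520i ; Δ = -0.059409-0.020349i
  [-3]  conj(Y_{7,-3})(Ω₁) = -0.248960+0.131891i ; Y_{7,-3}(Ω₂) = +0.024548+0.483530i ; Δ = -0.069885-0.117142i
  [-2]  conj(Y_{7,-2})(Ω₁) = -0.170653+0.057460i ; Y_{7,-2}(Ω₂) = +0.117202-0.219847i ; Δ = -0.007368+0.044252i
  [-1]  conj(Y_{7,-1})(Ω₁) = +0.259664-0.042542i ; Y_{7,-1}(Ω₂) = +0.231559-0.138963i ; Δ = +0.054216-0.045935i
  [+0]  conj(Y_{7,0})(Ω₁) = +0.182545-0.000000i ; Y_{7,0}(Ω₂) = -0.348866+0.000000i ; Δ = -0.063684+0.000000i
  [+1]  conj(Y_{7,1})(Ω₁) = -0.259664-0.042542i ; Y_{7,1}(Ω₂) = -0.231559-0.138963i ; Δ = +0.054216+0.045935i
  [+2]  conj(Y_{7,2})(Ω₁) = -0.170653-0.057460i ; Y_{7,2}(Ω₂) = +0.117202+0.219847i ; Δ = -0.007368-0.044252i
  [+3]  conj(Y_{7,3})(Ω₁) = +0.248960+0.131891i ; Y_{7,3}(Ω₂) = -0.024548+0.483530i ; Δ = -0.069885+0.117142i
  [+4]  conj(Y_{7,4})(Ω₁) = +0.136344+0.103557i ; Y_{7,4}(Ω₂) = -0.204437+0.304520i ; Δ = -0.059409+0.020349i
  [+5]  conj(Y_{7,5})(Ω₁) = -0.227100-0.239498i ; Y_{7,5}(Ω₂) = -0.154694+0.072649i ; Δ = +0.052530+0.020550i
  [+6]  conj(Y_{7,6})(Ω₁) = -0.083574-0.123098i ; Y_{7,6}(Ω₂) = -0.052117-0.005306i ; Δ = +0.003702+0.006859i
  [+7]  conj(Y_{7,7})(Ω₁) = +0.205487+0.443310i ; Y_{7,7}(Ω₂) = -0.007766-0.005806i ; Δ = +0.000978-0.004636i
Total Σ_m = -0.114155+0.000000i. Multiply by 0.837758: -0.095635+0.000000i. P_7(cos γ) = -0.095635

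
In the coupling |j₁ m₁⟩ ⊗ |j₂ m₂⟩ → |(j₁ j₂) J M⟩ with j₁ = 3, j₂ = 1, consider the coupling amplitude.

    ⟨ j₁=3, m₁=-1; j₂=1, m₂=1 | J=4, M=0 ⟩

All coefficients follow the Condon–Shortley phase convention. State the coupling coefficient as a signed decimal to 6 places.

+√(3/14) = +0.462910

triangle: 0!·6!·2!/9! = 1440/362880
(j±m)!: 2!·4!·2!·0!·4!·4! = 55296
prefactor² = (2J+1)·Δ·N² = 13824/7
  k=0: +1/(0!·0!·4!·2!·2!·0!) = 1/96
Σ = 1/96  ⇒  CG² = 13824/7·(1/96)² = 3/14
CG = +√(3/14) = +0.462910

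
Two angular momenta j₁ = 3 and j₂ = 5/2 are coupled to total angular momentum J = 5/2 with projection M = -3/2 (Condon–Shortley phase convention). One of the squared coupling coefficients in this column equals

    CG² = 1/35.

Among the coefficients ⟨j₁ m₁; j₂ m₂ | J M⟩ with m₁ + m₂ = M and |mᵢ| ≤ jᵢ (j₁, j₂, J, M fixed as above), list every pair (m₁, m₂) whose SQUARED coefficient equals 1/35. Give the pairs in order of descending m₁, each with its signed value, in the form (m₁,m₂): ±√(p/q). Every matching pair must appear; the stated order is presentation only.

Admissible pairs with m₁+m₂ = M = -3/2: (-3,3/2), (-2,1/2), (-1,-1/2), (0,-3/2), (1,-5/2)
  (m₁,m₂)=(1,-5/2): CG² = 2/7, CG = +√(2/7)
  (m₁,m₂)=(0,-3/2): CG² = 7/30, CG = −√(7/30)
  (m₁,m₂)=(-1,-1/2): CG² = 1/35, CG = +√(1/35)   ← matches the target
  (m₁,m₂)=(-2,1/2): CG² = 1/14, CG = +√(1/14)
  (m₁,m₂)=(-3,3/2): CG² = 8/21, CG = −√(8/21)
Pairs with CG² = 1/35: (-1,-1/2): +√(1/35)

(-1,-1/2): +√(1/35)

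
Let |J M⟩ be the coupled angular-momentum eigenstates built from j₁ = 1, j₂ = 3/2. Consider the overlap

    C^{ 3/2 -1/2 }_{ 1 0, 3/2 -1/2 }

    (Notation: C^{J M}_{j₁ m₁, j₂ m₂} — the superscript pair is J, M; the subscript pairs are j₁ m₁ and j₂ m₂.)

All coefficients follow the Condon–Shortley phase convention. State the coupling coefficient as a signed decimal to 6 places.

√[4·1!1!2!/5! · 1!1!1!2!1!2!] = √(4/15)
  +(−1)^0/∏(0,1,1,1,0,1)! = 1  (running 1)
  +(−1)^1/∏(1,0,0,0,1,2)! = -1/2  (running 1/2)
⟨..|..⟩ = √(4/15)·(1/2) = +0.258199

+√(1/15) = +0.258199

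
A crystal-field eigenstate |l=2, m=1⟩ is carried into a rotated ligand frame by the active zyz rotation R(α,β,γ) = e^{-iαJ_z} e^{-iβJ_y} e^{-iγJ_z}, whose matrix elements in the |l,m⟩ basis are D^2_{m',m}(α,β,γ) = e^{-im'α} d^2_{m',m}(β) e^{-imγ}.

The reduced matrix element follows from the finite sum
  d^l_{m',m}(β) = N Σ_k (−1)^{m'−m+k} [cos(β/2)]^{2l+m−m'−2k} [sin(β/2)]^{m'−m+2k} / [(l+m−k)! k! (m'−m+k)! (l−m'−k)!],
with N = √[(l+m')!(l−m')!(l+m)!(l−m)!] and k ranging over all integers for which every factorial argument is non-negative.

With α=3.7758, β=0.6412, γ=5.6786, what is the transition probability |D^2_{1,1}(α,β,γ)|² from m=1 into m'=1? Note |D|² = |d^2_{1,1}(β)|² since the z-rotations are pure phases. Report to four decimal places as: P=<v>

D^2_{1,1}(3.7758,0.6412,5.6786) = e^{-i·1·3.7758}·d^2_{1,1}(0.6412)·e^{-i·1·5.6786}. Compute d first:
c=cos(0.641200/2)=0.949047, s=sin(0.641200/2)=0.315136; N=√[6·1·6·1]=6.000000
Admissible k: 0..1 (factorial args all ≥0)
  k=0: (−1)^0·6.0000/(6)·0.9490^4·0.3151^0 = +0.811241
  k=1: (−1)^1·6.0000/(2)·0.9490^2·0.3151^2 = -0.268344
d^2_{1,1}(0.6412) = +0.811241 -0.268344 = +0.542897
|D^2_{1,1}|² = |d^2_{1,1}(β)|² = (+0.542897)² = 0.294737 (the z-rotation phases have unit modulus)

P=0.2947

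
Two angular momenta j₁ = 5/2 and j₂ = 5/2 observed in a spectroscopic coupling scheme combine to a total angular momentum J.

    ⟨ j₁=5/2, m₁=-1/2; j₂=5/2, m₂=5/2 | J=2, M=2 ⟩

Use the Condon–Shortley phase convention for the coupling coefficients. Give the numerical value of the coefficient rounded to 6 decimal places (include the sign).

−√(5/28) ≈ -0.422577

j₁+j₂−J=3  J+j₁−j₂=2  J−j₁+j₂=2  j₁+j₂+J+1=8
(j₁±m₁, j₂±m₂, J±M) = (2,3,5,0,4,0)
P² = 720/7
sum k=3..3:
  [3] −1/24 = -1/24
S = -1/24
C² = P²·S² = 5/28 ; C = -0.422577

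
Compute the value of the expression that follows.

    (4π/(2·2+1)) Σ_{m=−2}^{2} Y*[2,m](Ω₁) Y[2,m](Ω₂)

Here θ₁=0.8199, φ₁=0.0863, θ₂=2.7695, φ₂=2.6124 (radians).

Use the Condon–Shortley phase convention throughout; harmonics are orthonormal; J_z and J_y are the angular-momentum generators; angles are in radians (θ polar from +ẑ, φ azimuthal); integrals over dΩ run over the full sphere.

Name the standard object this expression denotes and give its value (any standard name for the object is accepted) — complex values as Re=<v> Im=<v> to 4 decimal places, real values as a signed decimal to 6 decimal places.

This sum is the spherical-harmonic addition theorem: it equals the Legendre polynomial P_l(cos γ) of the angle γ between the two directions.
Summing Y*_{l m}(θ₁,φ₁)·Y_{l m}(θ₂,φ₂) over m ∈ [−2, 2]; prefactor 4π/(2·2+1) = 2.513274:
  [-2]  conj(Y_{2,-2})(Ω₁) = (0.203386, 0.035457) ; Y_{2,-2}(Ω₂) = (0.025033, 0.044500) ; Δ = (0.003513, 0.009938)
  [-1]  conj(Y_{2,-1})(Ω₁) = (0.383921, 0.033215) ; Y_{2,-1}(Ω₂) = (0.225862, 0.132091) ; Δ = (0.082326, 0.058215)
  [+0]  conj(Y_{2,0})(Ω₁) = (0.125077, -0.000000) ; Y_{2,0}(Ω₂) = (0.505718, 0.000000) ; Δ = (0.063254, 0.000000)
  [+1]  conj(Y_{2,1})(Ω₁) = (-0.383921, 0.033215) ; Y_{2,1}(Ω₂) = (-0.225862, 0.132091) ; Δ = (0.082326, -0.058215)
  [+2]  conj(Y_{2,2})(Ω₁) = (0.203386, -0.035457) ; Y_{2,2}(Ω₂) = (0.025033, -0.044500) ; Δ = (0.003513, -0.009938)
Total Σ_m = (0.234932, -0.000000). Multiply by 2.513274: (0.590448, -0.000000). P_2(cos γ) = 0.590448

Legendre polynomial (addition theorem), +0.590448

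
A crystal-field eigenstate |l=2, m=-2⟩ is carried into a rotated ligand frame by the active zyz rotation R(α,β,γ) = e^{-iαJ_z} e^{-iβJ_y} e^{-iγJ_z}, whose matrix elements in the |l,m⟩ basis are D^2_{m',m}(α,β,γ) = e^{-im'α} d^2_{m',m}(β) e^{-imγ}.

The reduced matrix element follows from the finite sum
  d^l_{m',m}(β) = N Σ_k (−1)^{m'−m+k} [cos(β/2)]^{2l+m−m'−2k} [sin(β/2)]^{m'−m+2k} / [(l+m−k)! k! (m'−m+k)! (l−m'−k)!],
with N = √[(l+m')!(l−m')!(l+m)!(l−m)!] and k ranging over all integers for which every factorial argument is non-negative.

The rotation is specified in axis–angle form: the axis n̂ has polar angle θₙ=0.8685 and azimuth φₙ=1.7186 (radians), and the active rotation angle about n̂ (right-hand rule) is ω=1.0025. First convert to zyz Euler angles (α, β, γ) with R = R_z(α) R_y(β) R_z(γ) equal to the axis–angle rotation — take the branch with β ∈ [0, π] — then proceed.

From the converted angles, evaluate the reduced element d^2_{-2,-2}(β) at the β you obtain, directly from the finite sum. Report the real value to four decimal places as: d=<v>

d=0.7490

Axis–angle → zyz. n̂ = (sinθₙcosφₙ, sinθₙsinφₙ, cosθₙ) = (-0.112417, +0.755038, +0.645972), ω = 1.0025.
R = I cosω + sinω [n̂]ₓ + (1−cosω) n̂n̂ᵀ gives
  R = [+0.544033, -0.583635, +0.602825; +0.505240, +0.801463, +0.319984; -0.669896, +0.130489, +0.730898]
β = atan2(√(R₁₃²+R₂₃²), R₃₃) = 0.751159; α = atan2(R₂₃, R₁₃) mod 2π = 0.487989; γ = atan2(R₃₂, −R₃₁) mod 2π = 0.192382
d^2_{-2,-2}(β=0.7512) via the finite sum:
c=cos(0.751159/2)=0.930295, s=sin(0.751159/2)=0.366812; N=√[1·24·1·24]=24.000000
The bounds max(0,m−m')=0 and min(l+m,l−m')=0 give 1 term
  k=0: (−1)^0·24.0000/(24)·0.9303^4·0.3668^0 = +0.749002
d^2_{-2,-2}(0.7512) = +0.749002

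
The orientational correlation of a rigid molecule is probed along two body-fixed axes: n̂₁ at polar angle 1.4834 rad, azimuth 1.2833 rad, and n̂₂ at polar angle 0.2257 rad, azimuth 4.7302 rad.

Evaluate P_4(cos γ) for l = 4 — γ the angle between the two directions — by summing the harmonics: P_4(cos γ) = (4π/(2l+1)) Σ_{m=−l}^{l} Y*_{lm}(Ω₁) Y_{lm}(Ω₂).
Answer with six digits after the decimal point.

Expand P_4 via completeness: Σ_{m} conj(Y_{4,m}) at Ω₁ times Y_{4,m} at Ω₂ —
  m=-4: Y*=+0.178031-0.397794i  Y=+0.001107-0.000079i  product +0.000166-0.000454i
  m=-3: Y*=-0.082027-0.070263i  Y=-0.000730-0.013653i  product -0.000899+0.001171i
  m=-2: Y*=+0.263734-0.170909i  Y=-0.094587+0.003371i  product -0.024370+0.017055i
  m=-1: Y*=-0.034370-0.116239i  Y=+0.006707+0.376512i  product +0.043535-0.013720i
  m=+0: Y*=+0.293393-0.000000i  Y=+0.643655+0.000000i  product +0.188844+0.000000i
  m=+1: Y*=+0.034370-0.116239i  Y=-0.006707+0.376512i  product +0.043535+0.013720i
  m=+2: Y*=+0.263734+0.170909i  Y=-0.094587-0.003371i  product -0.024370-0.017055i
  m=+3: Y*=+0.082027-0.070263i  Y=+0.000730-0.013653i  product -0.000899-0.001171i
  m=+4: Y*=+0.178031+0.397794i  Y=+0.001107+0.000079i  product +0.000166+0.000454i
Accumulated sum +0.225707-0.000000i; after 4π/(2l+1) scaling, +0.315146-0.000000i ⇒ P_4 = 0.315146

0.315146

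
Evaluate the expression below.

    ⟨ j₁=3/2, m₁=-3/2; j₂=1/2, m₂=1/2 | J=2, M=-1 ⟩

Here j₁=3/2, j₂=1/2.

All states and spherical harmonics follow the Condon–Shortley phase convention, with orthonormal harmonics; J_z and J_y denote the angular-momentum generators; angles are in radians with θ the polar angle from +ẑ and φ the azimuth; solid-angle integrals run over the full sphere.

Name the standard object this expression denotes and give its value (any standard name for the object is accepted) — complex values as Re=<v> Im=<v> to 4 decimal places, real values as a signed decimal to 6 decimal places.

This is a Clebsch–Gordan (vector-coupling) coefficient.
j₁+j₂−J=0  J+j₁−j₂=3  J−j₁+j₂=1  j₁+j₂+J+1=5
(j₁±m₁, j₂±m₂, J±M) = (0,3,1,0,1,3)
P² = 9
sum k=0..0:
  [0] +1/6 = 1/6
S = 1/6
C² = P²·S² = 1/4 ; C = +0.500000

Clebsch–Gordan coefficient, +√(1/4) ≈ +0.500000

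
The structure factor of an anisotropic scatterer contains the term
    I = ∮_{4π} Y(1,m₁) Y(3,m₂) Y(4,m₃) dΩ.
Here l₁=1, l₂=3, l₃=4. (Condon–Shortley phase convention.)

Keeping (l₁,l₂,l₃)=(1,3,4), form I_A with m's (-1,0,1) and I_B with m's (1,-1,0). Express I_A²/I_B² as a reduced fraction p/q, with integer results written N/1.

5/3

Shared (l₁,l₂,l₃)=(1,3,4): N and (l;000)² cancel in I_A²/I_B².
A: Δ = 0!·2!·6!/9! = 1/252; Racah Σ t=0..0: t=0:+1/72 = 1/72; ⇒ 3j(1 3 4; -1 0 1)² = 5/126, sgn -1
B: Δ = 0!·2!·6!/9! = 1/252; Racah Σ t=0..0: t=0:+1/96 = 1/96; ⇒ 3j(1 3 4; 1 -1 0)² = 1/42, sgn +1
I_A²/I_B² = (5/126)/(1/42) = 5/3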